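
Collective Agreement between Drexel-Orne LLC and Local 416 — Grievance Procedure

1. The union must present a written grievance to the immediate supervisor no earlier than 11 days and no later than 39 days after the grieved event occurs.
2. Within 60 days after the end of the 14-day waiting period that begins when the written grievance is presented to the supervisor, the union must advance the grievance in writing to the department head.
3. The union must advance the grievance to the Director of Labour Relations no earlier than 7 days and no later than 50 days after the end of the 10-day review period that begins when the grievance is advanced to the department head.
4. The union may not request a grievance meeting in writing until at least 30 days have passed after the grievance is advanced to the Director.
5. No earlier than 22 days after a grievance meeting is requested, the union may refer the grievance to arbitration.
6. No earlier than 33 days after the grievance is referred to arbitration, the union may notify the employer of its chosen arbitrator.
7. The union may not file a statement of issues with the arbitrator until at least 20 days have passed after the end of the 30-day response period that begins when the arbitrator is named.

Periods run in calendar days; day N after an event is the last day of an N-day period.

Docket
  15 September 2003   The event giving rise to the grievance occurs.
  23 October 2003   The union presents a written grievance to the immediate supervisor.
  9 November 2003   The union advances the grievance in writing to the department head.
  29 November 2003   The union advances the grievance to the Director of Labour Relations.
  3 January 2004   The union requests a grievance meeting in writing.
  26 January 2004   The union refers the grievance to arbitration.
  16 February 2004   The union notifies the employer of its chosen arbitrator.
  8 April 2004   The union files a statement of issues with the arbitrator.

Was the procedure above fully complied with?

Step 1: the window is 11–39 days after 15 September 2003 (when the grieved event occurs), so 26 September 2003 through 24 October 2003; 23 October 2003 falls inside that range.
Step 2: 60 days after 6 November 2003 (end of the 14-day waiting period, which began when the written grievance is presented to the supervisor on 23 October 2003) is 5 January 2004; 9 November 2003 is within that limit.
Step 3: the window is 7–50 days after 19 November 2003 (end of the 10-day review period, which began when the grievance is advanced to the department head on 9 November 2003), so 26 November 2003 through 8 January 2004; done 29 November 2003, which is between those dates.
Step 4: the earliest permitted date is 30 days after 29 November 2003 (when the grievance is advanced to the Director), i.e. 29 December 2003; done 3 January 2004 — permitted.
Step 5: the earliest permitted date is 22 days after 3 January 2004 (when a grievance meeting is requested), i.e. 25 January 2004; done 26 January 2004 — permitted.
Step 6: the earliest permitted date is 33 days after 26 January 2004 (when the grievance is referred to arbitration), i.e. 28 February 2004; 16 February 2004 is 12 days before the earliest permitted date.

No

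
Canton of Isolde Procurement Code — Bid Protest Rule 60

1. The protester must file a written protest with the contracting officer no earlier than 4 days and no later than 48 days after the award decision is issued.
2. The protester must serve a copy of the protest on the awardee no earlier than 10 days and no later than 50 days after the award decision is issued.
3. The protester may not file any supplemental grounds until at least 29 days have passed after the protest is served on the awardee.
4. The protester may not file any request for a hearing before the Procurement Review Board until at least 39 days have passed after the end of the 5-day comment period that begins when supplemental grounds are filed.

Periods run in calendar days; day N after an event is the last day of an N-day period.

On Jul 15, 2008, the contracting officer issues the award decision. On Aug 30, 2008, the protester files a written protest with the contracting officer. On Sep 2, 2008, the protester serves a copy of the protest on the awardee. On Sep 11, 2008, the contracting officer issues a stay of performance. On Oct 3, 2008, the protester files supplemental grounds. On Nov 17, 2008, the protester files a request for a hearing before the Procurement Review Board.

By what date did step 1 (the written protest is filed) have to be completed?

Step 1 runs from Jul 15, 2008, when the award decision is issued. The window is 4–48 days after Jul 15, 2008; it closes on Sep 1, 2008.

Sep 1, 2008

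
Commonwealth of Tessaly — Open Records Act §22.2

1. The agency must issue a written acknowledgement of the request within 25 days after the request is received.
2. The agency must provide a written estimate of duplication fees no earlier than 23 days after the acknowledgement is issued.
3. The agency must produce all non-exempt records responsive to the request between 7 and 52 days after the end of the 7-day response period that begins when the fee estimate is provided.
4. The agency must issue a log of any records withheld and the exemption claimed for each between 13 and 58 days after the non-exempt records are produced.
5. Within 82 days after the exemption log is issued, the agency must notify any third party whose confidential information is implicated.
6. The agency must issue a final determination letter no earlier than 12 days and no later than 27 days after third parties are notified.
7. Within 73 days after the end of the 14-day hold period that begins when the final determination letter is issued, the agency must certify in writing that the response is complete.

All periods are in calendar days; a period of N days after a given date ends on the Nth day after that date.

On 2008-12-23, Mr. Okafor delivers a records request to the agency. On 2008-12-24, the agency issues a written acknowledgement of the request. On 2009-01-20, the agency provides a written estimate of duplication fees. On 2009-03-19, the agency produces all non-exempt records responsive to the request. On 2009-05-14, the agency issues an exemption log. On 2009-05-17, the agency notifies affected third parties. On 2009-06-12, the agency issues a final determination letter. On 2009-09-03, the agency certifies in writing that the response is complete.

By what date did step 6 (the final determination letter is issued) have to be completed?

2009-06-13

Step 6 runs from 2009-05-17, when third parties are notified. The window is 12–27 days after 2009-05-17; it closes on 2009-06-13.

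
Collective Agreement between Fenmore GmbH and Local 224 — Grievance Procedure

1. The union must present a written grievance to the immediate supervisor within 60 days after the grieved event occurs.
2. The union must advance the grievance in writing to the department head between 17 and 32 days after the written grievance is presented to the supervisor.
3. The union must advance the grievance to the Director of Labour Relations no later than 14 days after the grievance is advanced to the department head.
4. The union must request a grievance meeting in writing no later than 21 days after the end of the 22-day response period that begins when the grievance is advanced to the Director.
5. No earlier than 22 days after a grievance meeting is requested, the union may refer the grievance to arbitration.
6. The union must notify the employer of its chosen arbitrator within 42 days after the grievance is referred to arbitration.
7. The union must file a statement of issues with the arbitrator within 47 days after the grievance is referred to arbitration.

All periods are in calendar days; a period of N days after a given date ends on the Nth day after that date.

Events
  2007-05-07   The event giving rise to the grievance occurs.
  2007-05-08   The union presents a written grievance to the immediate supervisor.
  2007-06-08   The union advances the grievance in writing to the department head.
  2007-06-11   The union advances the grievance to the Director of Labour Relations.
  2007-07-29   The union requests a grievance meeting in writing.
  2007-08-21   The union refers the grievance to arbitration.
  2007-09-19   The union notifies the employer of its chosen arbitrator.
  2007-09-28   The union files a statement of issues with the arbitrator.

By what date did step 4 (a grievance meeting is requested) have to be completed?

2007-07-24

The grievance is advanced to the Director on 2007-06-11; the 22-day response period therefore ends 2007-07-03, and step 4 runs from that date. 21 days after 2007-07-03 is 2007-07-24.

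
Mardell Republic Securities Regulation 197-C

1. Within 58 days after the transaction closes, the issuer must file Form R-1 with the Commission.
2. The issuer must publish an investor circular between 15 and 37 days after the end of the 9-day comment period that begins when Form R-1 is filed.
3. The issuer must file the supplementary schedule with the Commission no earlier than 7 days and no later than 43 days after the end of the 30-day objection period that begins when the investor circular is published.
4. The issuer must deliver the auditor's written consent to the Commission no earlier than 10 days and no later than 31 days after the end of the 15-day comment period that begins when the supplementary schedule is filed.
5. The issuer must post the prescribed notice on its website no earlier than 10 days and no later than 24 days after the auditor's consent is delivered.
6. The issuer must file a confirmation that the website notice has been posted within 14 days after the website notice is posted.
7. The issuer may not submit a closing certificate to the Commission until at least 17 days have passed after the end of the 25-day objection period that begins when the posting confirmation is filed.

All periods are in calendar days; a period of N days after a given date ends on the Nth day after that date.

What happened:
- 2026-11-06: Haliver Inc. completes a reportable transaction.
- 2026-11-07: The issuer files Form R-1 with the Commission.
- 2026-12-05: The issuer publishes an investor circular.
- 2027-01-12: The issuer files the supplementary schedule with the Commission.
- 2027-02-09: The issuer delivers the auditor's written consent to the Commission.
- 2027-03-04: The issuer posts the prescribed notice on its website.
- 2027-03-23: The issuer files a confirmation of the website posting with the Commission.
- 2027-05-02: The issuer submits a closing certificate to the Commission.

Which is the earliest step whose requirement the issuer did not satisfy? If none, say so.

Step 1: 58 days after 2026-11-06 (when the transaction closes) is 2027-01-03; completed 2026-11-07, before the deadline.
Step 2: the window is 15–37 days after 2026-11-16 (end of the 9-day comment period, which began when Form R-1 is filed on 2026-11-07), so 2026-12-01 through 2026-12-23; done 2026-12-05, which is between those dates.
Step 3: the window is 7–43 days after 2027-01-04 (end of the 30-day objection period, which began when the investor circular is published on 2026-12-05), so 2027-01-11 through 2027-02-16; 2027-01-12 falls inside that range.
Step 4: the window is 10–31 days after 2027-01-27 (end of the 15-day comment period, which began when the supplementary schedule is filed on 2027-01-12), so 2027-02-06 through 2027-02-27; done 2027-02-09 — within the window.
Step 5: the window is 10–24 days after 2027-02-09 (when the auditor's consent is delivered), so 2027-02-19 through 2027-03-05; done 2027-03-04 — within the window.
Step 6: 14 days after 2027-03-04 (when the website notice is posted) is 2027-03-18; 2027-03-23 misses that deadline by 5 days.

Step 6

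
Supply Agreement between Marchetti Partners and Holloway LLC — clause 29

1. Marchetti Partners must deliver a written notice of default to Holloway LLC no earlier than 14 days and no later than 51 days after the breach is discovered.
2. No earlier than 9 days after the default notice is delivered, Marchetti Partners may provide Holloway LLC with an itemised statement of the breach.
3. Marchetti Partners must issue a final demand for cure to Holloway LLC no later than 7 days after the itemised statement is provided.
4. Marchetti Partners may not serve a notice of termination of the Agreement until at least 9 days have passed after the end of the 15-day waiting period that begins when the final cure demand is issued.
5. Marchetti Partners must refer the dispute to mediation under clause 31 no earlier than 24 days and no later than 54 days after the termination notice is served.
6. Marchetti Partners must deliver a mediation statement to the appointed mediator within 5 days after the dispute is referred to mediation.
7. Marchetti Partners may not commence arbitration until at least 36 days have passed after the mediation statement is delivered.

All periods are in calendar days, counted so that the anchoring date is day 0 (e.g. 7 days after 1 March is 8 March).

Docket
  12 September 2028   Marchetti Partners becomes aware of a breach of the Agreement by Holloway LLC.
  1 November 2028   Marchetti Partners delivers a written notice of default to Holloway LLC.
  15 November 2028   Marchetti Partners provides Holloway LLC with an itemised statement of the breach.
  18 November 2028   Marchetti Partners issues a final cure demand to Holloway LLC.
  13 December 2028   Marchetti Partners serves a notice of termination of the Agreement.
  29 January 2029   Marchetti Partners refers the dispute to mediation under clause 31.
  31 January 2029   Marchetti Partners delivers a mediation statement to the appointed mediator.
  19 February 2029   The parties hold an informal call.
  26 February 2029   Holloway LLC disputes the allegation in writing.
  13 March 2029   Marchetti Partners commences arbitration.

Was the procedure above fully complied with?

Step 1 — 14 and 51 days from 12 September 2028 (when the breach is discovered) are 26 September 2028 and 2 November 2028 respectively; 1 November 2028 falls inside that range.
Step 2 — must wait 9 days from 1 November 2028 (when the default notice is delivered), so not before 10 November 2028; done 15 November 2028, after the minimum wait.
Step 3 — counting 7 days from 15 November 2028 (when the itemised statement is provided) gives a deadline of 22 November 2028; 18 November 2028 is within that limit.
Step 4 — must wait 9 days from 3 December 2028 (end of the 15-day waiting period, which began when the final cure demand is issued on 18 November 2028), so not before 12 December 2028; done 13 December 2028, after the minimum wait.
Step 5 — 24 and 54 days from 13 December 2028 (when the termination notice is served) are 6 January 2029 and 5 February 2029 respectively; done 29 January 2029 — within the window.
Step 6 — counting 5 days from 29 January 2029 (when the dispute is referred to mediation) gives a deadline of 3 February 2029; 31 January 2029 is within that limit.
Step 7 — must wait 36 days from 31 January 2029 (when the mediation statement is delivered), so not before 8 March 2029; 13 March 2029 is on or after that date.

Yes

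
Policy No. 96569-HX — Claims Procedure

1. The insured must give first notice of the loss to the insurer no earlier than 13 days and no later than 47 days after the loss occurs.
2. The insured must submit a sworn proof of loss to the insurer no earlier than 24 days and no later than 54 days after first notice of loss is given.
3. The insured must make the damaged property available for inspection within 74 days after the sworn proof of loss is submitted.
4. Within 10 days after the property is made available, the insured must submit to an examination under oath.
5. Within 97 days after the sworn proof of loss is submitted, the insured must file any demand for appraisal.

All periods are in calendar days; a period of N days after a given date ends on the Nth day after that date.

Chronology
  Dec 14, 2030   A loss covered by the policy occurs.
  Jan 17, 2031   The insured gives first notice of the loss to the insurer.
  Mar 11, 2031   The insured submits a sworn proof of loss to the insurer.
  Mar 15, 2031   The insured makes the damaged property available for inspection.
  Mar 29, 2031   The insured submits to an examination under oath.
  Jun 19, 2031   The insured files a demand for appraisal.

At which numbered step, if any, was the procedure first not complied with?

Step 4

(1) the permitted window runs from Dec 14, 2030 + 13 = Dec 27, 2030 to Dec 14, 2030 + 47 = Jan 30, 2031; done Jan 17, 2031 — within the window.
(2) the permitted window runs from Jan 17, 2031 + 24 = Feb 10, 2031 to Jan 17, 2031 + 54 = Mar 12, 2031; done Mar 11, 2031 — within the window.
(3) due by Mar 11, 2031 + 74 days = May 24, 2031; completed Mar 15, 2031, before the deadline.
(4) due by Mar 15, 2031 + 10 days = Mar 25, 2031; not done until Mar 29, 2031, 4 days after the deadline.
The procedure was therefore not followed at step 4.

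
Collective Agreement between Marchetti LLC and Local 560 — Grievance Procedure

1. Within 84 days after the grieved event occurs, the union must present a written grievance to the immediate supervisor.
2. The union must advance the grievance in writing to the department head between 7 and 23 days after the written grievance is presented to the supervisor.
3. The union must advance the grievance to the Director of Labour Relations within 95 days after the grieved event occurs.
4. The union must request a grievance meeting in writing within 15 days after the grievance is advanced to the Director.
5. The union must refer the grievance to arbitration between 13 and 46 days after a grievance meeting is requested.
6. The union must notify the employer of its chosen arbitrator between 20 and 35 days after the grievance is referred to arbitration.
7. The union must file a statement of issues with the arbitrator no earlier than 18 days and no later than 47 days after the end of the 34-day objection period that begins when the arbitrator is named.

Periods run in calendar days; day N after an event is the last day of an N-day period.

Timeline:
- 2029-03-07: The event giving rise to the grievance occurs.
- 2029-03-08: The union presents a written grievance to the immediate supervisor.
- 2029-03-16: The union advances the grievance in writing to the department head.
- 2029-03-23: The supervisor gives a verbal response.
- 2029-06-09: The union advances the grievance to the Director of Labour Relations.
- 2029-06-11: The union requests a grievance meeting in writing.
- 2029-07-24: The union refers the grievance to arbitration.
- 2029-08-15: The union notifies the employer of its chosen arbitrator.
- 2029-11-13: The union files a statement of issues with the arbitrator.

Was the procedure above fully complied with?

(1) due by 2029-03-07 + 84 days = 2029-05-30; done 2029-03-08 — timely.
(2) the permitted window runs from 2029-03-08 + 7 = 2029-03-15 to 2029-03-08 + 23 = 2029-03-31; done 2029-03-16, which is between those dates.
(3) due by 2029-03-07 + 95 days = 2029-06-10; completed 2029-06-09, before the deadline.
(4) due by 2029-06-09 + 15 days = 2029-06-24; completed 2029-06-11, before the deadline.
(5) the permitted window runs from 2029-06-11 + 13 = 2029-06-24 to 2029-06-11 + 46 = 2029-07-27; done 2029-07-24 — within the window.
(6) the permitted window runs from 2029-07-24 + 20 = 2029-08-13 to 2029-07-24 + 35 = 2029-08-28; 2029-08-15 falls inside that range.
(7) the permitted window runs from 2029-09-18 + 18 = 2029-10-06 to 2029-09-18 + 47 = 2029-11-04; 2029-11-13 is 9 days past the end of the window.
That is the first point of non-compliance.

No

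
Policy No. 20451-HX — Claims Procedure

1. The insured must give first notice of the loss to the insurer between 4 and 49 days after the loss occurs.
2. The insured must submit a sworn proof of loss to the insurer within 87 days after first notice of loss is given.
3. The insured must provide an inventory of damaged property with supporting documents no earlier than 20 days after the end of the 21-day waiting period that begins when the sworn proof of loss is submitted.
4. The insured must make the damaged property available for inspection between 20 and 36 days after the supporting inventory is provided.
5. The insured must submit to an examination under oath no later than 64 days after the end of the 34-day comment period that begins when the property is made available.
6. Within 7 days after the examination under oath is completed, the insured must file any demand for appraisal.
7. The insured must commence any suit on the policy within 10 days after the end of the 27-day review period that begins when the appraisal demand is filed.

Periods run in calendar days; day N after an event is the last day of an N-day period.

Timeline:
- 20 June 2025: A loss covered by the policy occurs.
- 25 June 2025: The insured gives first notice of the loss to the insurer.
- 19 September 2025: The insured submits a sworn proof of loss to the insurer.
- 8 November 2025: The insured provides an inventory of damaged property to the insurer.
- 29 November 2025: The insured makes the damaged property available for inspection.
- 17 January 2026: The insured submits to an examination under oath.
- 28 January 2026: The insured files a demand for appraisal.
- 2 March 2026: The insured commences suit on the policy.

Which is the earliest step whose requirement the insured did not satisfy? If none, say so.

Step 6

(1) the permitted window runs from 20 June 2025 + 4 = 24 June 2025 to 20 June 2025 + 49 = 8 August 2025; done 25 June 2025, which is between those dates.
(2) due by 25 June 2025 + 87 days = 20 September 2025; done 19 September 2025 — timely.
(3) permitted from 10 October 2025 + 20 days = 30 October 2025 onward; 8 November 2025 is on or after that date.
(4) the permitted window runs from 8 November 2025 + 20 = 28 November 2025 to 8 November 2025 + 36 = 14 December 2025; 29 November 2025 falls inside that range.
(5) due by 2 January 2026 + 64 days = 7 March 2026; completed 17 January 2026, before the deadline.
(6) due by 17 January 2026 + 7 days = 24 January 2026; 28 January 2026 misses that deadline by 4 days.
No need to go further; step 6 was not satisfied.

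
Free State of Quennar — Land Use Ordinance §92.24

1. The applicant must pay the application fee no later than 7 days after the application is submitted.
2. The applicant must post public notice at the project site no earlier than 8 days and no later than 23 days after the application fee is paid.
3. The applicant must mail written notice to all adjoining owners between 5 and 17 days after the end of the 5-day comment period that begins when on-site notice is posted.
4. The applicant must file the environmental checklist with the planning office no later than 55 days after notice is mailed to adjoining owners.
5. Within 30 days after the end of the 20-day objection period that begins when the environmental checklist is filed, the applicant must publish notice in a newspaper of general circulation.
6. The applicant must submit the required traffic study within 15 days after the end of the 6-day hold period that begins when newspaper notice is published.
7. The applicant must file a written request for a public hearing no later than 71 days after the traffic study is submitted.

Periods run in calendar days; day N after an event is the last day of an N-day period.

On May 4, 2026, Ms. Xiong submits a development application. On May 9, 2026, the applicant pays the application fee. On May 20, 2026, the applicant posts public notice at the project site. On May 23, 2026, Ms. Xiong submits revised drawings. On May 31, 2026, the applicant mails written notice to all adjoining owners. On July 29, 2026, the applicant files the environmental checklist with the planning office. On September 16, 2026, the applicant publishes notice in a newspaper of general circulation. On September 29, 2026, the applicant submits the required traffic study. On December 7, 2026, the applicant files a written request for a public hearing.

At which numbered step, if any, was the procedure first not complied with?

Step 4

Step 1: 7 days after May 4, 2026 (when the application is submitted) is May 11, 2026; completed May 9, 2026, before the deadline.
Step 2: the window is 8–23 days after May 9, 2026 (when the application fee is paid), so May 17, 2026 through June 1, 2026; May 20, 2026 falls inside that range.
Step 3: the window is 5–17 days after May 25, 2026 (end of the 5-day comment period, which began when on-site notice is posted on May 20, 2026), so May 30, 2026 through June 11, 2026; done May 31, 2026, which is between those dates.
Step 4: 55 days after May 31, 2026 (when notice is mailed to adjoining owners) is July 25, 2026; not done until July 29, 2026, 4 days after the deadline.
The procedure was therefore not followed at step 4.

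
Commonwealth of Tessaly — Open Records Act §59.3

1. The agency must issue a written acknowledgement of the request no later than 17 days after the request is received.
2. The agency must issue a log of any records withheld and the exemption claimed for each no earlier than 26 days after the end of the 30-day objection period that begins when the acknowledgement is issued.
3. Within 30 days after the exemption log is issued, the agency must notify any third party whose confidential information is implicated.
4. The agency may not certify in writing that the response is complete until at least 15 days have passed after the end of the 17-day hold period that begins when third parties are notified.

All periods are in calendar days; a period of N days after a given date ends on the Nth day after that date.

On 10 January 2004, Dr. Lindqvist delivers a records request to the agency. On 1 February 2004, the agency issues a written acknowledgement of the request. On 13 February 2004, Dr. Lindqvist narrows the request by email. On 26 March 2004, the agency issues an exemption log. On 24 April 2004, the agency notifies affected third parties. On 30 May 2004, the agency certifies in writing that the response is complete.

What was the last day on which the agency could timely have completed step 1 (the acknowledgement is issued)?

Step 1 runs from 10 January 2004, when the request is received. 17 days after 10 January 2004 is 27 January 2004.

27 January 2004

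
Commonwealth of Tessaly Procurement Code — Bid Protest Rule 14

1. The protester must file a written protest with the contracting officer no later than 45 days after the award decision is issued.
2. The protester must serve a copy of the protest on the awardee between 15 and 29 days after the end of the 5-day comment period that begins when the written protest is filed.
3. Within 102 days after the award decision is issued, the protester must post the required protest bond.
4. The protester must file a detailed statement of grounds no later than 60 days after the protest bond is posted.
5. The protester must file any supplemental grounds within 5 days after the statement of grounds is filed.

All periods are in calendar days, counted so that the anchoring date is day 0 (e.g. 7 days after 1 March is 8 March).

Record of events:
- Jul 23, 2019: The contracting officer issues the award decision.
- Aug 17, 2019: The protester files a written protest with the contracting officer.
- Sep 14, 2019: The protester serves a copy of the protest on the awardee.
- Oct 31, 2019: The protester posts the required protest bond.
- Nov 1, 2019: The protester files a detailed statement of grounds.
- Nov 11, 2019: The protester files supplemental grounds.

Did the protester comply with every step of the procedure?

No

Step 1: 45 days after Jul 23, 2019 (when the award decision is issued) is Sep 6, 2019; Aug 17, 2019 is within that limit.
Step 2: the window is 15–29 days after Aug 22, 2019 (end of the 5-day comment period, which began when the written protest is filed on Aug 17, 2019), so Sep 6, 2019 through Sep 20, 2019; done Sep 14, 2019 — within the window.
Step 3: 102 days after Jul 23, 2019 (when the award decision is issued) is Nov 2, 2019; completed Oct 31, 2019, before the deadline.
Step 4: 60 days after Oct 31, 2019 (when the protest bond is posted) is Dec 30, 2019; done Nov 1, 2019 — timely.
Step 5: 5 days after Nov 1, 2019 (when the statement of grounds is filed) is Nov 6, 2019; Nov 11, 2019 misses that deadline by 5 days.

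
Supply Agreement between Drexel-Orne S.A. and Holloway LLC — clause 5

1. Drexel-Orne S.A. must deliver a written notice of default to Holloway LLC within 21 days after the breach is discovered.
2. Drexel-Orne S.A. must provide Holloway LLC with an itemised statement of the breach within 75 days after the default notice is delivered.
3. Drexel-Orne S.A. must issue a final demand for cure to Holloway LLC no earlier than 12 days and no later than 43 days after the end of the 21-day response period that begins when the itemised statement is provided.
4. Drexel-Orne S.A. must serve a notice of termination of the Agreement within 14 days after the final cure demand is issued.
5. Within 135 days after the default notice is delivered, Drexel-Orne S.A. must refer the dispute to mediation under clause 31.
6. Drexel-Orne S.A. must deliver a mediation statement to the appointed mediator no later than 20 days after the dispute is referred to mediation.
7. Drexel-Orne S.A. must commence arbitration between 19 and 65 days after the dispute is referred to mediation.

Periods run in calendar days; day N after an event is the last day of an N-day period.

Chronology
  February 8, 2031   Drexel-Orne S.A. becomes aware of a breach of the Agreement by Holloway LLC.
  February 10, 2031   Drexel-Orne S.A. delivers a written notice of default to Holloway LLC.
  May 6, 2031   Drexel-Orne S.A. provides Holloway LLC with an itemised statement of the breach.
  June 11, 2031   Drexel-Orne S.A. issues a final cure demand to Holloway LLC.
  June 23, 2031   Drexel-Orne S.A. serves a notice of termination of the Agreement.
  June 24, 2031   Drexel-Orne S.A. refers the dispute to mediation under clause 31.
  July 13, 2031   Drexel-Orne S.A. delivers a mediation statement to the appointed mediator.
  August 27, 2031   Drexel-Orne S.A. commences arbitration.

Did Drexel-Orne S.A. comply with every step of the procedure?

Step 1 — counting 21 days from February 8, 2031 (when the breach is discovered) gives a deadline of March 1, 2031; February 10, 2031 is within that limit.
Step 2 — counting 75 days from February 10, 2031 (when the default notice is delivered) gives a deadline of April 26, 2031; done May 6, 2031 — 10 days late.
The analysis stops there.

No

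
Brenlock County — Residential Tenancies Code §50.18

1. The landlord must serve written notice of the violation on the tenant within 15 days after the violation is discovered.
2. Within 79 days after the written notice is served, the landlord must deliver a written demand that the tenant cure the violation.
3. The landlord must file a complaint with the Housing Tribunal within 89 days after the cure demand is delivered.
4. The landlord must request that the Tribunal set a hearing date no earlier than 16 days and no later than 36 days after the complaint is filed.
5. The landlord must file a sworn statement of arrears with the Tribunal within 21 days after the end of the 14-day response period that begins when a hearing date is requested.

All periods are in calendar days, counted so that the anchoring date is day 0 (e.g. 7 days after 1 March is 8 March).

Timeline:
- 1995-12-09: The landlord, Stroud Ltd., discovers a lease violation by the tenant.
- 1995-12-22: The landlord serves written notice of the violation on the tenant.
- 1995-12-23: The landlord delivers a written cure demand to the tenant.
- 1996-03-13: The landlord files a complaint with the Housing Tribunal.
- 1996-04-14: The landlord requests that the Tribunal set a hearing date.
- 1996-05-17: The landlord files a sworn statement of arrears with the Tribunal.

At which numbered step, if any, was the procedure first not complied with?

Step 1 — counting 15 days from 1995-12-09 (when the violation is discovered) gives a deadline of 1995-12-24; done 1995-12-22 — timely.
Step 2 — counting 79 days from 1995-12-22 (when the written notice is served) gives a deadline of 1996-03-10; 1995-12-23 is within that limit.
Step 3 — counting 89 days from 1995-12-23 (when the cure demand is delivered) gives a deadline of 1996-03-21; done 1996-03-13 — timely.
Step 4 — 16 and 36 days from 1996-03-13 (when the complaint is filed) are 1996-03-29 and 1996-04-18 respectively; done 1996-04-14, which is between those dates.
Step 5 — counting 21 days from 1996-04-28 (end of the 14-day response period, which began when a hearing date is requested on 1996-04-14) gives a deadline of 1996-05-19; 1996-05-17 is within that limit.

None — every step was satisfied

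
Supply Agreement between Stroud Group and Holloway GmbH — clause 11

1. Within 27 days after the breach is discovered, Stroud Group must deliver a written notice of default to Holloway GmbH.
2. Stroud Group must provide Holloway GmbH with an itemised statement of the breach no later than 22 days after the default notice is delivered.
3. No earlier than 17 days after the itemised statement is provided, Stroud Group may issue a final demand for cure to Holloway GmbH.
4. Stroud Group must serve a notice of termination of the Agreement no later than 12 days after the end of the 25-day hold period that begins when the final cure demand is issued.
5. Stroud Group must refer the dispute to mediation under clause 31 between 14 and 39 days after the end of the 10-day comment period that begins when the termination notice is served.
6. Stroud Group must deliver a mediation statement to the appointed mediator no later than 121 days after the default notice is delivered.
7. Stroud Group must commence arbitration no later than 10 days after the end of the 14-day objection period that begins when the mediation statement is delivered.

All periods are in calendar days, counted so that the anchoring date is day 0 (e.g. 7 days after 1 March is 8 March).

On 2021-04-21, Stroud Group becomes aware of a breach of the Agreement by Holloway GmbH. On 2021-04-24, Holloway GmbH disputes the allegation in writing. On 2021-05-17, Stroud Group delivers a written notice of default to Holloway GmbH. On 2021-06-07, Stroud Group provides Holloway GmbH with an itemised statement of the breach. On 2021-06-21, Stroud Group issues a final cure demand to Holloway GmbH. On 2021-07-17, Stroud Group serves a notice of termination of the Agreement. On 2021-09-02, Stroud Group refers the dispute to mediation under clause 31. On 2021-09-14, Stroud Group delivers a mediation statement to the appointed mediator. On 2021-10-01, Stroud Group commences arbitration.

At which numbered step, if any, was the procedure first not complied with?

(1) due by 2021-04-21 + 27 days = 2021-05-18; 2021-05-17 is within that limit.
(2) due by 2021-05-17 + 22 days = 2021-06-08; done 2021-06-07 — timely.
(3) permitted from 2021-06-07 + 17 days = 2021-06-24 onward; 2021-06-21 is 3 days before the earliest permitted date.
The procedure was therefore not followed at step 3.

Step 3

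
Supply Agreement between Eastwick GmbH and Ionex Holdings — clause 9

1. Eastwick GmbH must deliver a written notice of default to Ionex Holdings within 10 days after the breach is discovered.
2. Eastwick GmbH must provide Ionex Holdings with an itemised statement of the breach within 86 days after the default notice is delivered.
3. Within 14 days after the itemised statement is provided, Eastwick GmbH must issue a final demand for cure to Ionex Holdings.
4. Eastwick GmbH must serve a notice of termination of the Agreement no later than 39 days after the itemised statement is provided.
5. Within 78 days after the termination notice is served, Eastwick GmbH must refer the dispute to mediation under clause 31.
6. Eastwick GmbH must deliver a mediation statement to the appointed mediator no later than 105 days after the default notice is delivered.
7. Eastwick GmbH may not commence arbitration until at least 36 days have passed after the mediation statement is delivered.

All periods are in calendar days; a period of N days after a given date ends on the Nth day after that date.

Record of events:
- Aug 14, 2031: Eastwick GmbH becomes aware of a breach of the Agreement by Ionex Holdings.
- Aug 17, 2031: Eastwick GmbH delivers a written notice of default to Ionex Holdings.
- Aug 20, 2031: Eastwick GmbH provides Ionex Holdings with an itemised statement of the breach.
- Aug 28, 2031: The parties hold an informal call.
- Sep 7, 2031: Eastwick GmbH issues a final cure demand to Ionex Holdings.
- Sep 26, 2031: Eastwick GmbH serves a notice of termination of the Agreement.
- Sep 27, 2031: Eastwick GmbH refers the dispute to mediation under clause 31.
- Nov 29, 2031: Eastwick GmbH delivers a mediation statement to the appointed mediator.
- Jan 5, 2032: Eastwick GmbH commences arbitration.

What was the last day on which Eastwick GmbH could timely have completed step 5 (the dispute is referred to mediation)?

Step 5 runs from Sep 26, 2031, when the termination notice is served. 78 days after Sep 26, 2031 is Dec 13, 2031.

Dec 13, 2031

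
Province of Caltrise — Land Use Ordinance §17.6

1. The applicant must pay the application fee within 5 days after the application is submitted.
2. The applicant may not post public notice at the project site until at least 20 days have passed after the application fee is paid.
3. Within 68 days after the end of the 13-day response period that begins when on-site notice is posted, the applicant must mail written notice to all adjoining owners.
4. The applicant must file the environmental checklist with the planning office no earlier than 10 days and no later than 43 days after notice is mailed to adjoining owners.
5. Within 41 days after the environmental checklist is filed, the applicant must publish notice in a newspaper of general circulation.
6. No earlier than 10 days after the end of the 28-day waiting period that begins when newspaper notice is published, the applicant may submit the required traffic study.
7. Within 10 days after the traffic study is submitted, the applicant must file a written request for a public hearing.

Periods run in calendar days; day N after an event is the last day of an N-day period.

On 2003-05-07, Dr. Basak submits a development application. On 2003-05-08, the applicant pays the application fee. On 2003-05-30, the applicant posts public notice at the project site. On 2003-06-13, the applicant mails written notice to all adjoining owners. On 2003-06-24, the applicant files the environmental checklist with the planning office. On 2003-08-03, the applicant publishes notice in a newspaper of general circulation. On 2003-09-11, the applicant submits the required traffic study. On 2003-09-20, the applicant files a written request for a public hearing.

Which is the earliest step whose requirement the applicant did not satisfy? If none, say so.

Step 1: 5 days after 2003-05-07 (when the application is submitted) is 2003-05-12; completed 2003-05-08, before the deadline.
Step 2: the earliest permitted date is 20 days after 2003-05-08 (when the application fee is paid), i.e. 2003-05-28; 2003-05-30 is on or after that date.
Step 3: 68 days after 2003-06-12 (end of the 13-day response period, which began when on-site notice is posted on 2003-05-30) is 2003-08-19; 2003-06-13 is within that limit.
Step 4: the window is 10–43 days after 2003-06-13 (when notice is mailed to adjoining owners), so 2003-06-23 through 2003-07-26; done 2003-06-24, which is between those dates.
Step 5: 41 days after 2003-06-24 (when the environmental checklist is filed) is 2003-08-04; completed 2003-08-03, before the deadline.
Step 6: the earliest permitted date is 10 days after 2003-08-31 (end of the 28-day waiting period, which began when newspaper notice is published on 2003-08-03), i.e. 2003-09-10; done 2003-09-11, after the minimum wait.
Step 7: 10 days after 2003-09-11 (when the traffic study is submitted) is 2003-09-21; done 2003-09-20 — timely.

None — every step was satisfied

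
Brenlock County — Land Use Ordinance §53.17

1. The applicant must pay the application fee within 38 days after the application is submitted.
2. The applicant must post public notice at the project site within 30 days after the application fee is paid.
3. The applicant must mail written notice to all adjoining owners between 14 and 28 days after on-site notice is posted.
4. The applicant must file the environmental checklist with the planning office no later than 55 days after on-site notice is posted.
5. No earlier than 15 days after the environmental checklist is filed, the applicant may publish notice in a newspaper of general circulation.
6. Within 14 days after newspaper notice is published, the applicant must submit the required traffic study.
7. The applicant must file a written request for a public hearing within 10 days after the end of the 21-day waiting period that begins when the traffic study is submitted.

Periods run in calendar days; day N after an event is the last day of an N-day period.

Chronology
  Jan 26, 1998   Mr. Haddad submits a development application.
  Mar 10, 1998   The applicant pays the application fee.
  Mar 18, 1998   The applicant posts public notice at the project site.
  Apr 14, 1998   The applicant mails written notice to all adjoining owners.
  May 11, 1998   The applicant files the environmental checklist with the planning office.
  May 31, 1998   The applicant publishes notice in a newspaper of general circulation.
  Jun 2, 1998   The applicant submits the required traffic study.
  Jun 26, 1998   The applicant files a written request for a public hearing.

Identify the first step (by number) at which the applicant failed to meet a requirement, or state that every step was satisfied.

Step 1

(1) due by Jan 26, 1998 + 38 days = Mar 5, 1998; done Mar 10, 1998 — 5 days late.
The procedure was therefore not followed at step 1.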